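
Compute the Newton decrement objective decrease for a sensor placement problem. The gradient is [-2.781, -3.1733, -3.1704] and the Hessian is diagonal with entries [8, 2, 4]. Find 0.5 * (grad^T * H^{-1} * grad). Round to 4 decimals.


Step 1: H is diagonal, so H^(-1) * g = [-0.3476, -1.5867, -0.7926].
Step 2: g^T H^(-1) g = sum_i g_i^2 / H_ii
  = (-2.781)^2/8 + (-3.1733)^2/2 + (-3.1704)^2/4
  = 0.9667 + 5.0349 + 2.5129 = 8.5145
Step 3: Objective decrease = 0.5 * g^T H^(-1) g = 4.2573


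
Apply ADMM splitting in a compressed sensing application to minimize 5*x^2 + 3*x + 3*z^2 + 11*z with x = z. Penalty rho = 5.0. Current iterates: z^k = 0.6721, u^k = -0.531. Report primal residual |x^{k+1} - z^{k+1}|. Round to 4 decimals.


ADMM iteration with rho = 5.0, z^k = 0.6721, u^k = -0.531
Step 1: x-update.
Minimize 5*x^2 + 3*x + (5.0/2)*(x - 0.6721 - 0.531)^2
FOC: (2*5 + 5.0)*x = -3 + 5.0*(0.6721 + 0.531)
x^{k+1} = 0.201
Step 2: z-update.
Minimize 3*z^2 + 11*z + (5.0/2)*(0.201 - z - 0.531)^2
FOC: (2*3 + 5.0)*z = -11 + 5.0*(0.201 - 0.531)
z^{k+1} = -1.15
Step 3: u-update.
u^{k+1} = -0.531 + 0.201 + 1.15 = 0.82
Step 4: Primal residual = |0.201 + 1.15| = 1.351


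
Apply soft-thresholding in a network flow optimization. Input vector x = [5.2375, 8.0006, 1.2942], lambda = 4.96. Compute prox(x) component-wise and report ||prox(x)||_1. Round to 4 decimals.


Soft-thresholding with lambda = 4.96:
prox(5.2375) = sign(5.2375)*max(|5.2375| - 4.96, 0) = 0.2775
prox(8.0006) = sign(8.0006)*max(|8.0006| - 4.96, 0) = 3.0406
prox(1.2942) = sign(1.2942)*max(|1.2942| - 4.96, 0) = 0.0
prox(x) = [0.2775, 3.0406, 0.0]
||prox(x)||_1 = 0.2775 + 3.0406 + 0.0 = 3.3181


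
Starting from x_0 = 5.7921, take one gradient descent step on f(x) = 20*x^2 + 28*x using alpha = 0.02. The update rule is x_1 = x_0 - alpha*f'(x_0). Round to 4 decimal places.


We compute the gradient at x_0 and apply the update.
f'(x) = 40*x + 28
f'(5.7921) = 40*5.7921 + 28 = 259.684
x_1 = 5.7921 - 0.02*259.684 = 0.5984


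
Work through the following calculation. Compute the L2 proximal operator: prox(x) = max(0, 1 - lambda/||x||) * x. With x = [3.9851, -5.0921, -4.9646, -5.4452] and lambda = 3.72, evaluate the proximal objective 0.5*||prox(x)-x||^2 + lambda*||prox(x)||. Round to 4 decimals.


Step 1: Compute ||x||.
||x|| = 9.8035
Step 2: Compute scaling factor.
scale = max(0, 1 - 3.72/9.8035) = 0.6205
Step 3: prox(x) = [2.4729, -3.1599, -3.0807, -3.379]
||prox(x)|| = 6.0835
Step 4: Proximal objective.
0.5*||prox-x||^2 = 6.9192
lambda*||prox|| = 22.6306
Total = 29.5497


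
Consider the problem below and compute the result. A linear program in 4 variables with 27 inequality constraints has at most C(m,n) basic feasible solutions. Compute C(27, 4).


Each vertex corresponds to some choice of n active constraints out of m, so the number of vertices is at most C(m, n) = m! / (n!(m-n)!).
m = 27, n = 4
Numerator: 27 * 26 * 25 * 24
Denominator: 4! = 24
C(27, 4) = 17550


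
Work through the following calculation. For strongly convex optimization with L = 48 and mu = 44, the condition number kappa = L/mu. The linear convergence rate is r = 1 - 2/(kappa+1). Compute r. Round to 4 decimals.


Step 1: Compute the condition number.
kappa = L/mu = 48/44 = 1.0909
Step 2: Compute the convergence rate.
r = 1 - 2/(kappa + 1) = 1 - 2*mu/(L + mu) = (L - mu)/(L + mu) = 4/92 = 0.0435


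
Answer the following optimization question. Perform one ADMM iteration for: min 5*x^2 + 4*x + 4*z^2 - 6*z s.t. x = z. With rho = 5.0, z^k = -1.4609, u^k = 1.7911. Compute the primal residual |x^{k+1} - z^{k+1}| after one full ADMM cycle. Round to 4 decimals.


ADMM iteration with rho = 5.0, z^k = -1.4609, u^k = 1.7911
Step 1: x-update.
Minimize 5*x^2 + 4*x + (5.0/2)*(x + 1.4609 + 1.7911)^2
FOC: (2*5 + 5.0)*x = -4 + 5.0*(-1.4609 - 1.7911)
x^{k+1} = -1.3507
Step 2: z-update.
Minimize 4*z^2 - 6*z + (5.0/2)*(-1.3507 - z + 1.7911)^2
FOC: (2*4 + 5.0)*z = 6 + 5.0*(-1.3507 + 1.7911)
z^{k+1} = 0.6309
Step 3: u-update.
u^{k+1} = 1.7911 - 1.3507 - 0.6309 = -0.1905
Step 4: Primal residual = |-1.3507 - 0.6309| = 1.9816


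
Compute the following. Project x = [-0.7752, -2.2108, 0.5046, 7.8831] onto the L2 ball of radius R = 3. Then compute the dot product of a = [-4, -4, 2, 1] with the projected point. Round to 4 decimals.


Step 1: Compute ||x|| (intermediates to 6 decimals).
||x|| = sqrt((-0.7752)^2 + (-2.2108)^2 + 0.5046^2 + 7.8831^2) = 8.239324
Step 2: Project.
Since ||x|| > R, scale = R/||x|| = 3/8.239324 = 0.364108, proj(x) = scale * x
proj(x) = [-0.282257, -0.80497, 0.183729, 2.8703]
Step 3: Dot product.
a^T * proj(x) = -4*(-0.282257) - 4*(-0.80497) + 2*0.183729 + 1*2.8703 = 7.5867


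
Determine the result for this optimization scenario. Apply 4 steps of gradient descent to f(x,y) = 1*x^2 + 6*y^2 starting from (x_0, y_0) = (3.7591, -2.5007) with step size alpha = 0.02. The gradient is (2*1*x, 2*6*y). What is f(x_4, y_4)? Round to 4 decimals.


Gradient descent on f(x,y) = 1*x^2 + 6*y^2.
Starting point: (3.7591, -2.5007), alpha = 0.02
Step 1: grad_x = 2*1*3.7591 = 7.5182, grad_y = 2*6*-2.5007 = -30.0084
  x_1 = 3.7591 - 0.02*7.5182 = 3.6087
  y_1 = -2.5007 - 0.02*-30.0084 = -1.9005
Step 2: grad_x = 2*1*3.6087 = 7.2175, grad_y = 2*6*-1.9005 = -22.8064
  x_2 = 3.6087 - 0.02*7.2175 = 3.4644
  y_2 = -1.9005 - 0.02*-22.8064 = -1.4444
Step 3: grad_x = 2*1*3.4644 = 6.9288, grad_y = 2*6*-1.4444 = -17.3329
  x_3 = 3.4644 - 0.02*6.9288 = 3.3258
  y_3 = -1.4444 - 0.02*-17.3329 = -1.0977
Step 4: grad_x = 2*1*3.3258 = 6.6516, grad_y = 2*6*-1.0977 = -13.173
  x_4 = 3.3258 - 0.02*6.6516 = 3.1928
  y_4 = -1.0977 - 0.02*-13.173 = -0.8343
f(3.1928, -0.8343) = 1*3.1928^2 + 6*(-0.8343)^2 = 14.3701


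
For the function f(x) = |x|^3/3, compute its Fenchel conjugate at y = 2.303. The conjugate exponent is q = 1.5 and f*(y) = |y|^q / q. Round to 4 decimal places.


The conjugate exponent q satisfies 1/p + 1/q = 1.
p = 3, so q = 3/(3 - 1) = 1.5
|y|^q = 2.303^1.5 = 3.4949
f*(2.303) = 3.4949 / 1.5 = 2.33


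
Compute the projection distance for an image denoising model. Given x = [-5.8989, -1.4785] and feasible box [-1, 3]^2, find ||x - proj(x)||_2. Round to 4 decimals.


Project each component onto [-1, 3].
clip(-5.8989) = -1.0, clip(-1.4785) = -1.0
Projection = [-1.0, -1.0]
Squared diffs: [23.9992, 0.229]
Distance = sqrt(24.2282) = 4.9222


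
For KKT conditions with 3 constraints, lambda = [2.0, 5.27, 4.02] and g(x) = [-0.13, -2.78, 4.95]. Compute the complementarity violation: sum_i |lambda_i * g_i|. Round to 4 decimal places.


KKT complementary slackness check:
lambda_1 * g_1 = 2.0 * -0.13 = -0.26
lambda_2 * g_2 = 5.27 * -2.78 = -14.6506
lambda_3 * g_3 = 4.02 * 4.95 = 19.899
Total violation = 0.26 + 14.6506 + 19.899 = 34.8096


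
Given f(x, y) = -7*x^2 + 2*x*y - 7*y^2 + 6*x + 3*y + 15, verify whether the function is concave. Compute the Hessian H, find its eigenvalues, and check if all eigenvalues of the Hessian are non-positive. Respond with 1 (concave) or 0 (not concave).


The Hessian of f(x,y) = -7*x^2 + 2*x*y - 7*y^2 + 6*x + 3*y + 15 is:
H = [[-14, 2], [2, -14]]
Trace = -14 - 14 = -28
Determinant = -14*-14 - (2)^2 = 192
Discriminant = (-28)^2 - 4*192 = 16.0
Eigenvalues: lambda_1 = -16.0, lambda_2 = -12.0
The function is concave.

1


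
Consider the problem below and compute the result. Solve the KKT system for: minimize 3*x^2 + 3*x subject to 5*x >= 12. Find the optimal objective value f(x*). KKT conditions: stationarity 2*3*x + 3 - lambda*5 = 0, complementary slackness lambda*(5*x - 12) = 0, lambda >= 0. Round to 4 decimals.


Step 1: Try lambda = 0 (constraint inactive).
x_unc = -3/(2*3) = -0.5
Check: 5*-0.5 = -2.5 < 12 -- violated!
Step 2: Constraint must be active: 5*x = 12
x* = 12/5 = 2.4
lambda = (2*3*2.4 + 3)/5 = 3.48
Step 3: Compute optimal value.
f(x*) = 3*2.4^2 + 3*2.4 = 24.48


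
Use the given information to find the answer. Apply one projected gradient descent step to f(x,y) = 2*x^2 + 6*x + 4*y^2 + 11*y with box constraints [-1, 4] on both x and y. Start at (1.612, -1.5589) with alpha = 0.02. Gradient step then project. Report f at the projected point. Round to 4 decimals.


Step 1: Compute gradient at (1.612, -1.5589).
grad_x = 2*2*1.612 + 6 = 12.448
grad_y = 2*4*-1.5589 + 11 = -1.4712
Step 2: Gradient step.
x_raw = 1.612 - 0.02*12.448 = 1.363
y_raw = -1.5589 - 0.02*-1.4712 = -1.5295
Step 3: Project onto [-1, 4].
x_proj = clip(1.363) = 1.363
y_proj = clip(-1.5295) = -1.0
Step 4: Evaluate f.
f(1.363, -1.0) = 4.894


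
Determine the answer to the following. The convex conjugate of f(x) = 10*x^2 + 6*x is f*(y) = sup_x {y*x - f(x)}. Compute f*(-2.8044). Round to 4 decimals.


f*(y) = sup_x {y*x - a*x^2 - b*x} = sup_x {(y-b)*x - a*x^2}
FOC: (y - b) - 2a*x = 0 => x* = (y - b)/(2a)
x* = (-2.8044 - 6)/(2*10) = -0.4402
f*(-2.8044) = (y-b)^2/(4a) = (-2.8044 - 6)^2/(4*10)
= 77.5175/40 = 1.9379


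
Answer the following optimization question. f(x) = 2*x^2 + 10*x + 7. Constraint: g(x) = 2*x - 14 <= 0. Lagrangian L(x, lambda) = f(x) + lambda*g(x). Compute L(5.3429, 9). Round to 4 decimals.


Step 1: Evaluate f(x).
f(5.3429) = 2*5.3429^2 + 10*5.3429 + 7 = 117.5222
Step 2: Evaluate g(x).
g(5.3429) = 2*5.3429 - 14 = -3.3142
Step 3: Compute Lagrangian.
L = 117.5222 + 9*-3.3142 = 87.6944


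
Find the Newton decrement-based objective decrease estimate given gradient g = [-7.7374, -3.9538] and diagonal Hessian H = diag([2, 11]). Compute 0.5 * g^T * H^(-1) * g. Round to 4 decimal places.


Step 1: H is diagonal, so H^(-1) * g = [-3.8687, -0.3594].
Step 2: g^T H^(-1) g = sum_i g_i^2 / H_ii
  = (-7.7374)^2/2 + (-3.9538)^2/11
  = 29.9337 + 1.4211 = 31.3548
Step 3: Objective decrease = 0.5 * g^T H^(-1) g = 15.6774


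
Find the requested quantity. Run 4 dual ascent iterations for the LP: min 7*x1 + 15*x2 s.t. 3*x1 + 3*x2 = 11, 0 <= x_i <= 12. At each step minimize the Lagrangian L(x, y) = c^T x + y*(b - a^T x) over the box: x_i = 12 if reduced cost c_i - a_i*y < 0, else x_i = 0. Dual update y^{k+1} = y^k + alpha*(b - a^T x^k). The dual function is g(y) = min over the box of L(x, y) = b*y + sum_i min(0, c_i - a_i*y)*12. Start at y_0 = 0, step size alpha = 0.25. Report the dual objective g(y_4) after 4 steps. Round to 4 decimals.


Dual ascent for LP: min 7*x1 + 15*x2, 3*x1 + 3*x2 = 11, 0 <= x_i <= 12
Step 1: y^k = 0.0, reduced costs: (7.0, 15.0)
  x^k = (0.0, 0.0), subgradient = b - a^T x = 11.0
  y^{k+1} = 0.0 + 0.25*11.0 = 2.75
Step 2: y^k = 2.75, reduced costs: (-1.25, 6.75)
  x^k = (12.0, 0.0), subgradient = b - a^T x = -25.0
  y^{k+1} = 2.75 + 0.25*-25.0 = -3.5
Step 3: y^k = -3.5, reduced costs: (17.5, 25.5)
  x^k = (0.0, 0.0), subgradient = b - a^T x = 11.0
  y^{k+1} = -3.5 + 0.25*11.0 = -0.75
Step 4: y^k = -0.75, reduced costs: (9.25, 17.25)
  x^k = (0.0, 0.0), subgradient = b - a^T x = 11.0
  y^{k+1} = -0.75 + 0.25*11.0 = 2.0
Dual objective at y_4 = 2.0: reduced costs (1.0, 9.0), box minimizer x = (0.0, 0.0)
g(y_4) = b*y + (c1 - a1*y)*x1 + (c2 - a2*y)*x2 = 11*2.0 + 1.0*0.0 + 9.0*0.0 = 22.0 + 0.0 + 0.0 = 22.0


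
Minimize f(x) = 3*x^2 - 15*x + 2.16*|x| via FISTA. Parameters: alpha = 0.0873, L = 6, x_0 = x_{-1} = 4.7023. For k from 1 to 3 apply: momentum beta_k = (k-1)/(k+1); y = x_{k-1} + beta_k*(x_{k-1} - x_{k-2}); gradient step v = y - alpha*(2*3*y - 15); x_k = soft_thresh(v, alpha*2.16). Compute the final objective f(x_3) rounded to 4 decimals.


FISTA on f(x) = 3*x^2 - 15*x + 2.16*|x|
L = 6, alpha = 0.0873
Iteration 1: beta = 0.0, y = 4.7023 + 0.0*(4.7023 - 4.7023) = 4.7023
  grad(y) = 13.2138, v = y - alpha*grad = 3.5487
  prox(v) = soft_thresh(3.5487, 0.1886) = 3.3602
Iteration 2: beta = 0.3333, y = 3.3602 + 0.3333*(3.3602 - 4.7023) = 2.9128
  grad(y) = 2.4767, v = y - alpha*grad = 2.6966
  prox(v) = soft_thresh(2.6966, 0.1886) = 2.508
Iteration 3: beta = 0.5, y = 2.508 + 0.5*(2.508 - 3.3602) = 2.0819
  grad(y) = -2.5085, v = y - alpha*grad = 2.3009
  prox(v) = soft_thresh(2.3009, 0.1886) = 2.1123
f(x_3) = 3*2.1123^2 - 15*2.1123 + 2.16*|2.1123| = -13.7365


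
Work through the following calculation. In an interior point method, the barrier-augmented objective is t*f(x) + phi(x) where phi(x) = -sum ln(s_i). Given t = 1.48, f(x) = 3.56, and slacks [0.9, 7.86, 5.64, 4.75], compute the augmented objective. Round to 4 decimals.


Step 1: Compute log-barrier.
ln values: [-0.1054, 2.0618, 1.7299, 1.5581]
phi = -(-0.1054 + 2.0618 + 1.7299 + 1.5581) = -5.2445
Step 2: Compute augmented objective.
t*f(x) = 1.48*3.56 = 5.2688
Total = 5.2688 - 5.2445 = 0.0243


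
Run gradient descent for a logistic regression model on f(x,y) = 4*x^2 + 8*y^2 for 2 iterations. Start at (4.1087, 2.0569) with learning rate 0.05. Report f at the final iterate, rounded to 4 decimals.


Gradient descent on f(x,y) = 4*x^2 + 8*y^2.
Starting point: (4.1087, 2.0569), alpha = 0.05
Step 1: grad_x = 2*4*4.1087 = 32.8696, grad_y = 2*8*2.0569 = 32.9104
  x_1 = 4.1087 - 0.05*32.8696 = 2.4652
  y_1 = 2.0569 - 0.05*32.9104 = 0.4114
Step 2: grad_x = 2*4*2.4652 = 19.7218, grad_y = 2*8*0.4114 = 6.5821
  x_2 = 2.4652 - 0.05*19.7218 = 1.4791
  y_2 = 0.4114 - 0.05*6.5821 = 0.0823
f(1.4791, 0.0823) = 4*1.4791^2 + 8*0.0823^2 = 8.8055


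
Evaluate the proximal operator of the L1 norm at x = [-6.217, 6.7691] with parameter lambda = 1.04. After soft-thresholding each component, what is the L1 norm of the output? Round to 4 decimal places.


Soft-thresholding with lambda = 1.04:
prox(-6.217) = sign(-6.217)*max(|-6.217| - 1.04, 0) = -5.177
prox(6.7691) = sign(6.7691)*max(|6.7691| - 1.04, 0) = 5.7291
prox(x) = [-5.177, 5.7291]
||prox(x)||_1 = 5.177 + 5.7291 = 10.9061


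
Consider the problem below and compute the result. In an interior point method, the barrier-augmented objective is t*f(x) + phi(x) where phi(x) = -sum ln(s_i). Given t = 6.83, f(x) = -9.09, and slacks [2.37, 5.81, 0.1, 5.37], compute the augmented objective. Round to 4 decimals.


Step 1: Compute log-barrier.
ln values: [0.8629, 1.7596, -2.3026, 1.6808]
phi = -(0.8629 + 1.7596 - 2.3026 + 1.6808) = -2.0007
Step 2: Compute augmented objective.
t*f(x) = 6.83*-9.09 = -62.0847
Total = -62.0847 - 2.0007 = -64.0854


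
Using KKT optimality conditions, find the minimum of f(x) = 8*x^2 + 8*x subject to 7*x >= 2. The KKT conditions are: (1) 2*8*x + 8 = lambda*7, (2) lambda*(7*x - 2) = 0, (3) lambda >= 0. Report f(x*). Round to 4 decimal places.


Step 1: Try lambda = 0 (constraint inactive).
x_unc = -8/(2*8) = -0.5
Check: 7*-0.5 = -3.5 < 2 -- violated!
Step 2: Constraint must be active: 7*x = 2
x* = 2/7 = 0.2857 (rounded; the exact value 2/7 is used below)
lambda = (2*8*(2/7) + 8)/7 = 1.7959
Step 3: Compute optimal value.
f(x*) = 8*(2/7)^2 + 8*(2/7) = 2.9388


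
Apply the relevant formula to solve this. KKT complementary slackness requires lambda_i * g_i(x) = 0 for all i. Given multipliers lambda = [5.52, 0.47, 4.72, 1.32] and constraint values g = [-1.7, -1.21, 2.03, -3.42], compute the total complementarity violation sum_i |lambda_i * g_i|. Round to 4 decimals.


KKT complementary slackness check:
lambda_1 * g_1 = 5.52 * -1.7 = -9.384
lambda_2 * g_2 = 0.47 * -1.21 = -0.5687
lambda_3 * g_3 = 4.72 * 2.03 = 9.5816
lambda_4 * g_4 = 1.32 * -3.42 = -4.5144
Total violation = 9.384 + 0.5687 + 9.5816 + 4.5144 = 24.0487


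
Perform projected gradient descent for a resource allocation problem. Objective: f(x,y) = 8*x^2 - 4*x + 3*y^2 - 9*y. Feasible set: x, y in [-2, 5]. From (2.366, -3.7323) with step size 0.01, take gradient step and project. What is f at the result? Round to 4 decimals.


Step 1: Compute gradient at (2.366, -3.7323).
grad_x = 2*8*2.366 - 4 = 33.856
grad_y = 2*3*-3.7323 - 9 = -31.3938
Step 2: Gradient step.
x_raw = 2.366 - 0.01*33.856 = 2.0274
y_raw = -3.7323 - 0.01*-31.3938 = -3.4184
Step 3: Project onto [-2, 5].
x_proj = clip(2.0274) = 2.0274
y_proj = clip(-3.4184) = -2.0
Step 4: Evaluate f.
f(2.0274, -2.0) = 54.7743


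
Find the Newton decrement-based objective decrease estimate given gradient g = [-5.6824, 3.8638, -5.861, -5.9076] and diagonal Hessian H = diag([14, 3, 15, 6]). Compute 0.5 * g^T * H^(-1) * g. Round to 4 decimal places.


Step 1: H is diagonal, so H^(-1) * g = [-0.4059, 1.2879, -0.3907, -0.9846].
Step 2: g^T H^(-1) g = sum_i g_i^2 / H_ii
  = (-5.6824)^2/14 + (3.8638)^2/3 + (-5.861)^2/15 + (-5.9076)^2/6
  = 2.3064 + 4.9763 + 2.2901 + 5.8166 = 15.3894
Step 3: Objective decrease = 0.5 * g^T H^(-1) g = 7.6947


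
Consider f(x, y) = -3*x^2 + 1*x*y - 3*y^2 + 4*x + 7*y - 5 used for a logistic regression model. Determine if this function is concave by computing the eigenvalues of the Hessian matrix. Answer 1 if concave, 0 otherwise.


The Hessian of f(x,y) = -3*x^2 + 1*x*y - 3*y^2 + 4*x + 7*y - 5 is:
H = [[-6, 1], [1, -6]]
Trace = -6 - 6 = -12
Determinant = -6*-6 - (1)^2 = 35
Discriminant = (-12)^2 - 4*35 = 4.0
Eigenvalues: lambda_1 = -7.0, lambda_2 = -5.0
The function is concave.

1


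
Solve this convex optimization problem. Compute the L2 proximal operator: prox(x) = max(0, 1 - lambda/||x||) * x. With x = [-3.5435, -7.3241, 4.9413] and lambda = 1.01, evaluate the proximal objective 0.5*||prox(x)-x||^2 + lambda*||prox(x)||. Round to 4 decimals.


Step 1: Compute ||x||.
||x|| = 9.5192
Step 2: Compute scaling factor.
scale = max(0, 1 - 1.01/9.5192) = 0.8939
Step 3: prox(x) = [-3.1675, -6.547, 4.417]
||prox(x)|| = 8.5092
Step 4: Proximal objective.
0.5*||prox-x||^2 = 0.5101
lambda*||prox|| = 8.5943
Total = 9.1043


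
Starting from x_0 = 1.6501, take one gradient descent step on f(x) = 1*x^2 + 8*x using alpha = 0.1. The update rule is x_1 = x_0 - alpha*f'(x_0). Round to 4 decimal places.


We compute the gradient at x_0 and apply the update.
f'(x) = 2*x + 8
f'(1.6501) = 2*1.6501 + 8 = 11.3002
x_1 = 1.6501 - 0.1*11.3002 = 0.5201


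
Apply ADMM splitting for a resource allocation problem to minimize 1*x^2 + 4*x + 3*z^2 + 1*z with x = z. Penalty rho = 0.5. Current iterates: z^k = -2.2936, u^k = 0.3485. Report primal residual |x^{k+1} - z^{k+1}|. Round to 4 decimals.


ADMM iteration with rho = 0.5, z^k = -2.2936, u^k = 0.3485
Step 1: x-update.
Minimize 1*x^2 + 4*x + (0.5/2)*(x + 2.2936 + 0.3485)^2
FOC: (2*1 + 0.5)*x = -4 + 0.5*(-2.2936 - 0.3485)
x^{k+1} = -2.1284
Step 2: z-update.
Minimize 3*z^2 + 1*z + (0.5/2)*(-2.1284 - z + 0.3485)^2
FOC: (2*3 + 0.5)*z = -1 + 0.5*(-2.1284 + 0.3485)
z^{k+1} = -0.2908
Step 3: u-update.
u^{k+1} = 0.3485 - 2.1284 + 0.2908 = -1.4892
Step 4: Primal residual = |-2.1284 + 0.2908| = 1.8377


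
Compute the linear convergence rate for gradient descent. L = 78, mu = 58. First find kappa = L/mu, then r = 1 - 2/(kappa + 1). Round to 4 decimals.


Step 1: Compute the condition number.
kappa = L/mu = 78/58 = 1.3448
Step 2: Compute the convergence rate.
r = 1 - 2/(kappa + 1) = 1 - 2*mu/(L + mu) = (L - mu)/(L + mu) = 20/136 = 0.1471


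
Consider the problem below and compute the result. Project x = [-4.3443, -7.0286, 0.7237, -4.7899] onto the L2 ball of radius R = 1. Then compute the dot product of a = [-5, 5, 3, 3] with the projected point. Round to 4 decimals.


Step 1: Compute ||x|| (intermediates to 6 decimals).
||x|| = sqrt((-4.3443)^2 + (-7.0286)^2 + 0.7237^2 + (-4.7899)^2) = 9.578155
Step 2: Project.
Since ||x|| > R, scale = R/||x|| = 1/9.578155 = 0.104404, proj(x) = scale * x
proj(x) = [-0.453562, -0.733814, 0.075557, -0.500085]
Step 3: Dot product.
a^T * proj(x) = -5*(-0.453562) + 5*(-0.733814) + 3*0.075557 + 3*(-0.500085) = -2.6748


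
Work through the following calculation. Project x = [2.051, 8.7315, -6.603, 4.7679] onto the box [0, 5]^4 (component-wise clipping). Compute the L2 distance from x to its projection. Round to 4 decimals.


Project each component onto [0, 5].
clip(2.051) = 2.051, clip(8.7315) = 5.0, clip(-6.603) = 0.0, clip(4.7679) = 4.7679
Projection = [2.051, 5.0, 0.0, 4.7679]
Squared diffs: [0.0, 13.9241, 43.5996, 0.0]
Distance = sqrt(57.5237) = 7.5844


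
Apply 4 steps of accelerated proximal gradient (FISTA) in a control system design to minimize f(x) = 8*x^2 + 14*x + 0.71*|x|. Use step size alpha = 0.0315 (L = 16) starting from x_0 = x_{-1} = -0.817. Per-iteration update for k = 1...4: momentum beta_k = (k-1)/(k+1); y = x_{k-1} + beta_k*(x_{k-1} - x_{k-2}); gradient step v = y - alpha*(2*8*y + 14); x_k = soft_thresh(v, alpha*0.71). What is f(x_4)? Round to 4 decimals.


FISTA on f(x) = 8*x^2 + 14*x + 0.71*|x|
L = 16, alpha = 0.0315
Iteration 1: beta = 0.0, y = -0.817 + 0.0*(-0.817 + 0.817) = -0.817
  grad(y) = 0.928, v = y - alpha*grad = -0.8462
  prox(v) = soft_thresh(-0.8462, 0.0224) = -0.8239
Iteration 2: beta = 0.3333, y = -0.8239 + 0.3333*(-0.8239 + 0.817) = -0.8262
  grad(y) = 0.7815, v = y - alpha*grad = -0.8508
  prox(v) = soft_thresh(-0.8508, 0.0224) = -0.8284
Iteration 3: beta = 0.5, y = -0.8284 + 0.5*(-0.8284 + 0.8239) = -0.8307
  grad(y) = 0.7091, v = y - alpha*grad = -0.853
  prox(v) = soft_thresh(-0.853, 0.0224) = -0.8307
Iteration 4: beta = 0.6, y = -0.8307 + 0.6*(-0.8307 + 0.8284) = -0.832
  grad(y) = 0.688, v = y - alpha*grad = -0.8537
  prox(v) = soft_thresh(-0.8537, 0.0224) = -0.8313
f(x_4) = 8*(-0.8313)^2 + 14*(-0.8313) + 0.71*|-0.8313| = -5.5195


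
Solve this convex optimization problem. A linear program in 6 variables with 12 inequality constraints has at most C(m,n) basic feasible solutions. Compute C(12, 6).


Each vertex corresponds to some choice of n active constraints out of m, so the number of vertices is at most C(m, n) = m! / (n!(m-n)!).
m = 12, n = 6
Numerator: 12 * 11 * 10 * 9 * 8 * 7
Denominator: 6! = 720
C(12, 6) = 924


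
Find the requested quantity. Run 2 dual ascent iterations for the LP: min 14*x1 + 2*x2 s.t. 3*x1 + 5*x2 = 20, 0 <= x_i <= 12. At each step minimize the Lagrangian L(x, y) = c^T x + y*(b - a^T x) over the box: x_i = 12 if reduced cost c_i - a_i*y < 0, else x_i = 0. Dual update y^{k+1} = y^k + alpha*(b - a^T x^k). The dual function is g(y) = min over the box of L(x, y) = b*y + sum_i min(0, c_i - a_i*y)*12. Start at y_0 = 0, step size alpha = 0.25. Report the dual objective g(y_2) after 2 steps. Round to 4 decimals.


Dual ascent for LP: min 14*x1 + 2*x2, 3*x1 + 5*x2 = 20, 0 <= x_i <= 12
Step 1: y^k = 0.0, reduced costs: (14.0, 2.0)
  x^k = (0.0, 0.0), subgradient = b - a^T x = 20.0
  y^{k+1} = 0.0 + 0.25*20.0 = 5.0
Step 2: y^k = 5.0, reduced costs: (-1.0, -23.0)
  x^k = (12.0, 12.0), subgradient = b - a^T x = -76.0
  y^{k+1} = 5.0 + 0.25*-76.0 = -14.0
Dual objective at y_2 = -14.0: reduced costs (56.0, 72.0), box minimizer x = (0.0, 0.0)
g(y_2) = b*y + (c1 - a1*y)*x1 + (c2 - a2*y)*x2 = 20*(-14.0) + 56.0*0.0 + 72.0*0.0 = -280.0 + 0.0 + 0.0 = -280.0


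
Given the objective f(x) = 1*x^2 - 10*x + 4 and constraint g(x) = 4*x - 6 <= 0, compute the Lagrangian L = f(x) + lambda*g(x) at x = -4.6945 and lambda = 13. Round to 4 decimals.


Step 1: Evaluate f(x).
f(-4.6945) = 1*(-4.6945)^2 - 10*(-4.6945) + 4 = 72.9833
Step 2: Evaluate g(x).
g(-4.6945) = 4*-4.6945 - 6 = -24.778
Step 3: Compute Lagrangian.
L = 72.9833 + 13*-24.778 = -249.1307


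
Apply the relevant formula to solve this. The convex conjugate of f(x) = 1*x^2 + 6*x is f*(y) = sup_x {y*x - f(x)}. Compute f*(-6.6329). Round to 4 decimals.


f*(y) = sup_x {y*x - a*x^2 - b*x} = sup_x {(y-b)*x - a*x^2}
FOC: (y - b) - 2a*x = 0 => x* = (y - b)/(2a)
x* = (-6.6329 - 6)/(2*1) = -6.3165
f*(-6.6329) = (y-b)^2/(4a) = (-6.6329 - 6)^2/(4*1)
= 159.5902/4 = 39.8975


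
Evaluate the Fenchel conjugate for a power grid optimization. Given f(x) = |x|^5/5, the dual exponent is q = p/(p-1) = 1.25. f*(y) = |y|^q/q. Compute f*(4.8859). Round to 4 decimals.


The conjugate exponent q satisfies 1/p + 1/q = 1.
p = 5, so q = 5/(5 - 1) = 1.25
|y|^q = 4.8859^1.25 = 7.2641
f*(4.8859) = 7.2641 / 1.25 = 5.8113


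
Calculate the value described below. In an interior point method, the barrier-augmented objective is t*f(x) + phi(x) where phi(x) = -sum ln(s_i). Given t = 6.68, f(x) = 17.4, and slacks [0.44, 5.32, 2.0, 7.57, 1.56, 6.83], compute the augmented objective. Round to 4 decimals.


Step 1: Compute log-barrier.
ln values: [-0.821, 1.6715, 0.6931, 2.0242, 0.4447, 1.9213]
phi = -(-0.821 + 1.6715 + 0.6931 + 2.0242 + 0.4447 + 1.9213) = -5.9338
Step 2: Compute augmented objective.
t*f(x) = 6.68*17.4 = 116.232
Total = 116.232 - 5.9338 = 110.2982


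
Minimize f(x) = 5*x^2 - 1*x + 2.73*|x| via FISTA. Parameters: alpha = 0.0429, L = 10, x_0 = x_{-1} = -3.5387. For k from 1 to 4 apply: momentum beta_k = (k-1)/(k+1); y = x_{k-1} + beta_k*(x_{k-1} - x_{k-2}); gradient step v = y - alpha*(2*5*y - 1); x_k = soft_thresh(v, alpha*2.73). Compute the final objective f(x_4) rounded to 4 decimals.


FISTA on f(x) = 5*x^2 - 1*x + 2.73*|x|
L = 10, alpha = 0.0429
Iteration 1: beta = 0.0, y = -3.5387 + 0.0*(-3.5387 + 3.5387) = -3.5387
  grad(y) = -36.387, v = y - alpha*grad = -1.9777
  prox(v) = soft_thresh(-1.9777, 0.1171) = -1.8606
Iteration 2: beta = 0.3333, y = -1.8606 + 0.3333*(-1.8606 + 3.5387) = -1.3012
  grad(y) = -14.0121, v = y - alpha*grad = -0.7001
  prox(v) = soft_thresh(-0.7001, 0.1171) = -0.583
Iteration 3: beta = 0.5, y = -0.583 + 0.5*(-0.583 + 1.8606) = 0.0558
  grad(y) = -0.4417, v = y - alpha*grad = 0.0748
  prox(v) = soft_thresh(0.0748, 0.1171) = 0.0
Iteration 4: beta = 0.6, y = 0.0 + 0.6*(0.0 + 0.583) = 0.3498
  grad(y) = 2.4978, v = y - alpha*grad = 0.2426
  prox(v) = soft_thresh(0.2426, 0.1171) = 0.1255
f(x_4) = 5*0.1255^2 - 1*0.1255 + 2.73*|0.1255| = 0.2959


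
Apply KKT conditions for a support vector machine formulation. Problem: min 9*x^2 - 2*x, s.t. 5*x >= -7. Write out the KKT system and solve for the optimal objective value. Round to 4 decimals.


Step 1: Try lambda = 0 (constraint inactive).
Stationarity: 2*9*x - 2 = 0
x* = 2/(2*9) = 1/9 = 0.1111 (rounded; the exact value 1/9 is used below)
Check constraint: 5*0.1111 = 0.5555 >= -7 -- satisfied.
Step 2: Compute optimal value.
f(x*) = 9*(1/9)^2 - 2*(1/9) = -0.1111


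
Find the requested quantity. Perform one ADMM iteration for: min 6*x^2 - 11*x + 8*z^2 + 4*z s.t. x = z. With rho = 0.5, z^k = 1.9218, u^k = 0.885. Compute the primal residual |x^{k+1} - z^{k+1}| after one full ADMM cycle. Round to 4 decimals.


ADMM iteration with rho = 0.5, z^k = 1.9218, u^k = 0.885
Step 1: x-update.
Minimize 6*x^2 - 11*x + (0.5/2)*(x - 1.9218 + 0.885)^2
FOC: (2*6 + 0.5)*x = 11 + 0.5*(1.9218 - 0.885)
x^{k+1} = 0.9215
Step 2: z-update.
Minimize 8*z^2 + 4*z + (0.5/2)*(0.9215 - z + 0.885)^2
FOC: (2*8 + 0.5)*z = -4 + 0.5*(0.9215 + 0.885)
z^{k+1} = -0.1877
Step 3: u-update.
u^{k+1} = 0.885 + 0.9215 + 0.1877 = 1.9942
Step 4: Primal residual = |0.9215 + 0.1877| = 1.1092


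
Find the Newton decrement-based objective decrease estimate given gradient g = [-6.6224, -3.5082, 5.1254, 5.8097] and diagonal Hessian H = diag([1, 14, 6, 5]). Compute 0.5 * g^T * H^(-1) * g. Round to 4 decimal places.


Step 1: H is diagonal, so H^(-1) * g = [-6.6224, -0.2506, 0.8542, 1.1619].
Step 2: g^T H^(-1) g = sum_i g_i^2 / H_ii
  = (-6.6224)^2/1 + (-3.5082)^2/14 + (5.1254)^2/6 + (5.8097)^2/5
  = 43.8562 + 0.8791 + 4.3783 + 6.7505 = 55.8641
Step 3: Objective decrease = 0.5 * g^T H^(-1) g = 27.932


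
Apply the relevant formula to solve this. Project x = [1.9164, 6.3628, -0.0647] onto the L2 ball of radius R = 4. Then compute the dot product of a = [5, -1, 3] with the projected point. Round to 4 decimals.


Step 1: Compute ||x|| (intermediates to 6 decimals).
||x|| = sqrt(1.9164^2 + 6.3628^2 + (-0.0647)^2) = 6.645449
Step 2: Project.
Since ||x|| > R, scale = R/||x|| = 4/6.645449 = 0.601916, proj(x) = scale * x
proj(x) = [1.153512, 3.829871, -0.038944]
Step 3: Dot product.
a^T * proj(x) = 5*1.153512 - 1*3.829871 + 3*(-0.038944) = 1.8209


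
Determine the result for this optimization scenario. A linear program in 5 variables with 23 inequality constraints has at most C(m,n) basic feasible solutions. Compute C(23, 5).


Each vertex corresponds to some choice of n active constraints out of m, so the number of vertices is at most C(m, n) = m! / (n!(m-n)!).
m = 23, n = 5
Numerator: 23 * 22 * 21 * 20 * 19
Denominator: 5! = 120
C(23, 5) = 33649


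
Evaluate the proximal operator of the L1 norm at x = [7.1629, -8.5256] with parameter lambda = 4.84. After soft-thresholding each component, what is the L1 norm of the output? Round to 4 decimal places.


Soft-thresholding with lambda = 4.84:
prox(7.1629) = sign(7.1629)*max(|7.1629| - 4.84, 0) = 2.3229
prox(-8.5256) = sign(-8.5256)*max(|-8.5256| - 4.84, 0) = -3.6856
prox(x) = [2.3229, -3.6856]
||prox(x)||_1 = 2.3229 + 3.6856 = 6.0085


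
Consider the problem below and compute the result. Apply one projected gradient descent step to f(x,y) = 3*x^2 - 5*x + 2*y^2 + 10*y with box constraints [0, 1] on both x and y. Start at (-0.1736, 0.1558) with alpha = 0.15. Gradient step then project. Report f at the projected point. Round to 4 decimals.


Step 1: Compute gradient at (-0.1736, 0.1558).
grad_x = 2*3*-0.1736 - 5 = -6.0416
grad_y = 2*2*0.1558 + 10 = 10.6232
Step 2: Gradient step.
x_raw = -0.1736 - 0.15*-6.0416 = 0.7326
y_raw = 0.1558 - 0.15*10.6232 = -1.4377
Step 3: Project onto [0, 1].
x_proj = clip(0.7326) = 0.7326
y_proj = clip(-1.4377) = 0.0
Step 4: Evaluate f.
f(0.7326, 0.0) = -2.0529


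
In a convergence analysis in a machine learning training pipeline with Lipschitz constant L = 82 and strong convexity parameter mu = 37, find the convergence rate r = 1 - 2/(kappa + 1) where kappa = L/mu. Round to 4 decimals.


Step 1: Compute the condition number.
kappa = L/mu = 82/37 = 2.2162
Step 2: Compute the convergence rate.
r = 1 - 2/(kappa + 1) = 1 - 2*mu/(L + mu) = (L - mu)/(L + mu) = 45/119 = 0.3782


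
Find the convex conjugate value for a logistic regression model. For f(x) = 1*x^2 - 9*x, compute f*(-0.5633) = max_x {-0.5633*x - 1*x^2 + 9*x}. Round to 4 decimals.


f*(y) = sup_x {y*x - a*x^2 - b*x} = sup_x {(y-b)*x - a*x^2}
FOC: (y - b) - 2a*x = 0 => x* = (y - b)/(2a)
x* = (-0.5633 + 9)/(2*1) = 4.2184
f*(-0.5633) = (y-b)^2/(4a) = (-0.5633 + 9)^2/(4*1)
= 71.1779/4 = 17.7945


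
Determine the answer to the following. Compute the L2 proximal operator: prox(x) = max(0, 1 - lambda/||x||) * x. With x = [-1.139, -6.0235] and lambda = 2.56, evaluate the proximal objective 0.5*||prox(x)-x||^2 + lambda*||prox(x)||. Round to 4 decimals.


Step 1: Compute ||x||.
||x|| = 6.1302
Step 2: Compute scaling factor.
scale = max(0, 1 - 2.56/6.1302) = 0.5824
Step 3: prox(x) = [-0.6634, -3.5081]
||prox(x)|| = 3.5702
Step 4: Proximal objective.
0.5*||prox-x||^2 = 3.2768
lambda*||prox|| = 9.1397
Total = 12.4166


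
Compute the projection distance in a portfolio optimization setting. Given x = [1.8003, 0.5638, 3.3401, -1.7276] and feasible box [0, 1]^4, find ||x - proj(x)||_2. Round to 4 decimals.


Project each component onto [0, 1].
clip(1.8003) = 1.0, clip(0.5638) = 0.5638, clip(3.3401) = 1.0, clip(-1.7276) = 0.0
Projection = [1.0, 0.5638, 1.0, 0.0]
Squared diffs: [0.6405, 0.0, 5.4761, 2.9846]
Distance = sqrt(9.1012) = 3.0168


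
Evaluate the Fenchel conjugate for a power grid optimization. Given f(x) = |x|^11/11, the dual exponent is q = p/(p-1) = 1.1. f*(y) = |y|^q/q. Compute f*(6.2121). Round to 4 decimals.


The conjugate exponent q satisfies 1/p + 1/q = 1.
p = 11, so q = 11/(11 - 1) = 1.1
|y|^q = 6.2121^1.1 = 7.457
f*(6.2121) = 7.457 / 1.1 = 6.7791


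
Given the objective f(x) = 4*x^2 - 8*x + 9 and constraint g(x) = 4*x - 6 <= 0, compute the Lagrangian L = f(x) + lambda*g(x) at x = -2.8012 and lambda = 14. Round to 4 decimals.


Step 1: Evaluate f(x).
f(-2.8012) = 4*(-2.8012)^2 - 8*(-2.8012) + 9 = 62.7965
Step 2: Evaluate g(x).
g(-2.8012) = 4*-2.8012 - 6 = -17.2048
Step 3: Compute Lagrangian.
L = 62.7965 + 14*-17.2048 = -178.0707


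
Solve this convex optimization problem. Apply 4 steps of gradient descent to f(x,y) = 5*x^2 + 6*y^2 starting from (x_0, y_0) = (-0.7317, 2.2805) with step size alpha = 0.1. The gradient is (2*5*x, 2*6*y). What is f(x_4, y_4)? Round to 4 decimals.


Gradient descent on f(x,y) = 5*x^2 + 6*y^2.
Starting point: (-0.7317, 2.2805), alpha = 0.1
Step 1: grad_x = 2*5*-0.7317 = -7.317, grad_y = 2*6*2.2805 = 27.366
  x_1 = -0.7317 - 0.1*-7.317 = 0.0
  y_1 = 2.2805 - 0.1*27.366 = -0.4561
Step 2: grad_x = 2*5*0.0 = 0.0, grad_y = 2*6*-0.4561 = -5.4732
  x_2 = 0.0 - 0.1*0.0 = 0.0
  y_2 = -0.4561 - 0.1*-5.4732 = 0.0912
Step 3: grad_x = 2*5*0.0 = 0.0, grad_y = 2*6*0.0912 = 1.0946
  x_3 = 0.0 - 0.1*0.0 = 0.0
  y_3 = 0.0912 - 0.1*1.0946 = -0.0182
Step 4: grad_x = 2*5*0.0 = 0.0, grad_y = 2*6*-0.0182 = -0.2189
  x_4 = 0.0 - 0.1*0.0 = 0.0
  y_4 = -0.0182 - 0.1*-0.2189 = 0.0036
f(0.0, 0.0036) = 5*0.0^2 + 6*0.0036^2 = 0.0001


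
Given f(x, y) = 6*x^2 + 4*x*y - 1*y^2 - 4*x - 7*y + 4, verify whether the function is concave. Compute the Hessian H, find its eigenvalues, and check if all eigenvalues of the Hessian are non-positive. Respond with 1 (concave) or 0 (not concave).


The Hessian of f(x,y) = 6*x^2 + 4*x*y - 1*y^2 - 4*x - 7*y + 4 is:
H = [[12, 4], [4, -2]]
Trace = 12 - 2 = 10
Determinant = 12*-2 - (4)^2 = -40
Discriminant = (10)^2 - 4*-40 = 260.0
Eigenvalues: lambda_1 = -3.0623, lambda_2 = 13.0623
The function is not concave.

0


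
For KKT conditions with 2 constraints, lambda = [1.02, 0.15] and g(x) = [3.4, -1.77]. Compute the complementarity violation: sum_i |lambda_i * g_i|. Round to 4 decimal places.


KKT complementary slackness check:
lambda_1 * g_1 = 1.02 * 3.4 = 3.468
lambda_2 * g_2 = 0.15 * -1.77 = -0.2655
Total violation = 3.468 + 0.2655 = 3.7335


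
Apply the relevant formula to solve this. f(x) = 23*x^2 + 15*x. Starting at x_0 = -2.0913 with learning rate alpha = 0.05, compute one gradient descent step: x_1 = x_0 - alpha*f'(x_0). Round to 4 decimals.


We compute the gradient at x_0 and apply the update.
f'(x) = 46*x + 15
f'(-2.0913) = 46*-2.0913 + 15 = -81.1998
x_1 = -2.0913 - 0.05*-81.1998 = 1.9687


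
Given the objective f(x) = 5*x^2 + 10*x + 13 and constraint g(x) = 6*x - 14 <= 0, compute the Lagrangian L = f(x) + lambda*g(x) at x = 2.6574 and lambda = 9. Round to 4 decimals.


Step 1: Evaluate f(x).
f(2.6574) = 5*2.6574^2 + 10*2.6574 + 13 = 74.8829
Step 2: Evaluate g(x).
g(2.6574) = 6*2.6574 - 14 = 1.9444
Step 3: Compute Lagrangian.
L = 74.8829 + 9*1.9444 = 92.3825


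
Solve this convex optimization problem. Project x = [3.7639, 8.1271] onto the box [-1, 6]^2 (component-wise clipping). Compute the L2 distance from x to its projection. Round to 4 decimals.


Project each component onto [-1, 6].
clip(3.7639) = 3.7639, clip(8.1271) = 6.0
Projection = [3.7639, 6.0]
Squared diffs: [0.0, 4.5246]
Distance = sqrt(4.5246) = 2.1271


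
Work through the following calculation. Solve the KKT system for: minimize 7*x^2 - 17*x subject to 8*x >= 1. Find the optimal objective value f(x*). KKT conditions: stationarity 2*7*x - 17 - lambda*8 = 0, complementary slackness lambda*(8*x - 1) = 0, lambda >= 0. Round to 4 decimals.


Step 1: Try lambda = 0 (constraint inactive).
Stationarity: 2*7*x - 17 = 0
x* = 17/(2*7) = 17/14 = 1.2143 (rounded; the exact value 17/14 is used below)
Check constraint: 8*1.2143 = 9.7144 >= 1 -- satisfied.
Step 2: Compute optimal value.
f(x*) = 7*(17/14)^2 - 17*(17/14) = -10.3214


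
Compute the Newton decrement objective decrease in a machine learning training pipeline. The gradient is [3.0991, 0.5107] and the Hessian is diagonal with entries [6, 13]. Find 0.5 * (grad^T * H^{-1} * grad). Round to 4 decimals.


Step 1: H is diagonal, so H^(-1) * g = [0.5165, 0.0393].
Step 2: g^T H^(-1) g = sum_i g_i^2 / H_ii
  = (3.0991)^2/6 + (0.5107)^2/13
  = 1.6007 + 0.0201 = 1.6208
Step 3: Objective decrease = 0.5 * g^T H^(-1) g = 0.8104


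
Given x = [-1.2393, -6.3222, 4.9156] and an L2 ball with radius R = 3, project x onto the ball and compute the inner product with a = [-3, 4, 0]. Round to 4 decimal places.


Step 1: Compute ||x|| (intermediates to 6 decimals).
||x|| = sqrt((-1.2393)^2 + (-6.3222)^2 + 4.9156^2) = 8.103654
Step 2: Project.
Since ||x|| > R, scale = R/||x|| = 3/8.103654 = 0.370203, proj(x) = scale * x
proj(x) = [-0.458793, -2.340497, 1.81977]
Step 3: Dot product.
a^T * proj(x) = -3*(-0.458793) + 4*(-2.340497) + 0*1.81977 = -7.9856


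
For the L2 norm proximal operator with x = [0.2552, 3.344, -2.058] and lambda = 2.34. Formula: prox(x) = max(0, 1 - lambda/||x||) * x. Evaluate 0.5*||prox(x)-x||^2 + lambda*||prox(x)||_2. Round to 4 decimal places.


Step 1: Compute ||x||.
||x|| = 3.9348
Step 2: Compute scaling factor.
scale = max(0, 1 - 2.34/3.9348) = 0.4053
Step 3: prox(x) = [0.1034, 1.3554, -0.8341]
||prox(x)|| = 1.5948
Step 4: Proximal objective.
0.5*||prox-x||^2 = 2.7378
lambda*||prox|| = 3.7318
Total = 6.4697


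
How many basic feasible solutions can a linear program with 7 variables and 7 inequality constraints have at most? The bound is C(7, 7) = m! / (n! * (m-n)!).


Each vertex corresponds to some choice of n active constraints out of m, so the number of vertices is at most C(m, n) = m! / (n!(m-n)!).
m = 7, n = 7
Numerator: 7 * 6 * 5 * 4 * 3 * 2 * 1
Denominator: 7! = 5040
C(7, 7) = 1


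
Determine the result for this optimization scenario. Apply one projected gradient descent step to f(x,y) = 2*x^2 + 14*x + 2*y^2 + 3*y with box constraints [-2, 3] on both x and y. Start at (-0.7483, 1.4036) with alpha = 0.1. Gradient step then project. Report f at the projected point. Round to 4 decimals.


Step 1: Compute gradient at (-0.7483, 1.4036).
grad_x = 2*2*-0.7483 + 14 = 11.0068
grad_y = 2*2*1.4036 + 3 = 8.6144
Step 2: Gradient step.
x_raw = -0.7483 - 0.1*11.0068 = -1.849
y_raw = 1.4036 - 0.1*8.6144 = 0.5422
Step 3: Project onto [-2, 3].
x_proj = clip(-1.849) = -1.849
y_proj = clip(0.5422) = 0.5422
Step 4: Evaluate f.
f(-1.849, 0.5422) = -16.8339


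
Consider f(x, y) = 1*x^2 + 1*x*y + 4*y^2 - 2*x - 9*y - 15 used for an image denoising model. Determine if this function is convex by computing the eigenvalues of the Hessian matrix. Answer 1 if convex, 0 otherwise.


The Hessian of f(x,y) = 1*x^2 + 1*x*y + 4*y^2 - 2*x - 9*y - 15 is:
H = [[2, 1], [1, 8]]
Trace = 2 + 8 = 10
Determinant = 2*8 - (1)^2 = 15
Discriminant = (10)^2 - 4*15 = 40.0
Eigenvalues: lambda_1 = 1.8377, lambda_2 = 8.1623
The function is convex.

1


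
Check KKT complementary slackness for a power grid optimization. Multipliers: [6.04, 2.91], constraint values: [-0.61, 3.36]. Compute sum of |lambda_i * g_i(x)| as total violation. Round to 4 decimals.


KKT complementary slackness check:
lambda_1 * g_1 = 6.04 * -0.61 = -3.6844
lambda_2 * g_2 = 2.91 * 3.36 = 9.7776
Total violation = 3.6844 + 9.7776 = 13.462


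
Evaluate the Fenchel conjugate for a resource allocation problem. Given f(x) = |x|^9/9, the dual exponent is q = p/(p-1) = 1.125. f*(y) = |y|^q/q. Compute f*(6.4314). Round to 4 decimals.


The conjugate exponent q satisfies 1/p + 1/q = 1.
p = 9, so q = 9/(9 - 1) = 1.125
|y|^q = 6.4314^1.125 = 8.116
f*(6.4314) = 8.116 / 1.125 = 7.2143


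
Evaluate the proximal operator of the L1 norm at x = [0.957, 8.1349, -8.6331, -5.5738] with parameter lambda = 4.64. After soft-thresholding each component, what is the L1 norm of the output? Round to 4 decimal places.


Soft-thresholding with lambda = 4.64:
prox(0.957) = sign(0.957)*max(|0.957| - 4.64, 0) = 0.0
prox(8.1349) = sign(8.1349)*max(|8.1349| - 4.64, 0) = 3.4949
prox(-8.6331) = sign(-8.6331)*max(|-8.6331| - 4.64, 0) = -3.9931
prox(-5.5738) = sign(-5.5738)*max(|-5.5738| - 4.64, 0) = -0.9338
prox(x) = [0.0, 3.4949, -3.9931, -0.9338]
||prox(x)||_1 = 0.0 + 3.4949 + 3.9931 + 0.9338 = 8.4218


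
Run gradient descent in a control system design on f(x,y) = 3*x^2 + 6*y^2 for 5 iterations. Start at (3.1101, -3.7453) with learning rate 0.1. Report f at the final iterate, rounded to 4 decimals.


Gradient descent on f(x,y) = 3*x^2 + 6*y^2.
Starting point: (3.1101, -3.7453), alpha = 0.1
Step 1: grad_x = 2*3*3.1101 = 18.6606, grad_y = 2*6*-3.7453 = -44.9436
  x_1 = 3.1101 - 0.1*18.6606 = 1.244
  y_1 = -3.7453 - 0.1*-44.9436 = 0.7491
Step 2: grad_x = 2*3*1.244 = 7.4642, grad_y = 2*6*0.7491 = 8.9887
  x_2 = 1.244 - 0.1*7.4642 = 0.4976
  y_2 = 0.7491 - 0.1*8.9887 = -0.1498
Step 3: grad_x = 2*3*0.4976 = 2.9857, grad_y = 2*6*-0.1498 = -1.7977
  x_3 = 0.4976 - 0.1*2.9857 = 0.199
  y_3 = -0.1498 - 0.1*-1.7977 = 0.03
Step 4: grad_x = 2*3*0.199 = 1.1943, grad_y = 2*6*0.03 = 0.3595
  x_4 = 0.199 - 0.1*1.1943 = 0.0796
  y_4 = 0.03 - 0.1*0.3595 = -0.006
Step 5: grad_x = 2*3*0.0796 = 0.4777, grad_y = 2*6*-0.006 = -0.0719
  x_5 = 0.0796 - 0.1*0.4777 = 0.0318
  y_5 = -0.006 - 0.1*-0.0719 = 0.0012
f(0.0318, 0.0012) = 3*0.0318^2 + 6*0.0012^2 = 0.0031
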